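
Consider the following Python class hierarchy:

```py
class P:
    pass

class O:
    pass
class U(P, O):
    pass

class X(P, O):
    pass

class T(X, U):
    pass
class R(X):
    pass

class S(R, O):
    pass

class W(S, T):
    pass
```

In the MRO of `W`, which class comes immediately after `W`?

L[W] = W + merge(L[S], L[T], [S T])
  take S:  [S R X P O object] + [T X U P O object] + [S T]
  take R:  [R X P O object] + [T X U P O object] + [T]
  take T:  [X P O object] + [T X U P O object] + [T]
  take X:  [X P O object] + [X U P O object]
  take U:  [P O object] + [U P O object]
  take P:  [P O object] + [P O object]
  take O:  [O object] + [O object]
  take object:  [object] + [object]
MRO: W S R T X U P O object
W is at position 0; next is S.

S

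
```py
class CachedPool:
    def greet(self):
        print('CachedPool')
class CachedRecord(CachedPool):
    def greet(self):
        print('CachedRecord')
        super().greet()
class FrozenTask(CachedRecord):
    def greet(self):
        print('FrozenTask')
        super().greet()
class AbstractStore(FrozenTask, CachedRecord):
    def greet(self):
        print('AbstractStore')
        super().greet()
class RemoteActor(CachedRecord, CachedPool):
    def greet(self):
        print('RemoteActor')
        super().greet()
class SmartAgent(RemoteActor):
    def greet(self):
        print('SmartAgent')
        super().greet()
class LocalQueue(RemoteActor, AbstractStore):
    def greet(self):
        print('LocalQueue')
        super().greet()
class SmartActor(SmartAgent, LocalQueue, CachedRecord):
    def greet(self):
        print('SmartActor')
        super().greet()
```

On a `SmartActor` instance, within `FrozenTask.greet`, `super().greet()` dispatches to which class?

CachedRecord

L[SmartActor] = SmartActor + merge(L[SmartAgent], L[LocalQueue], L[CachedRecord], [SmartAgent LocalQueue CachedRecord])
  take SmartAgent:  [SmartAgent RemoteActor CachedRecord CachedPool object] + [LocalQueue RemoteActor AbstractStore FrozenTask CachedRecord CachedPool object] + [CachedRecord CachedPool object] + [SmartAgent LocalQueue CachedRecord]
  take LocalQueue:  [RemoteActor CachedRecord CachedPool object] + [LocalQueue RemoteActor AbstractStore FrozenTask CachedRecord CachedPool object] + [CachedRecord CachedPool object] + [LocalQueue CachedRecord]
  take RemoteActor:  [RemoteActor CachedRecord CachedPool object] + [RemoteActor AbstractStore FrozenTask CachedRecord CachedPool object] + [CachedRecord CachedPool object] + [CachedRecord]
  take AbstractStore:  [CachedRecord CachedPool object] + [AbstractStore FrozenTask CachedRecord CachedPool object] + [CachedRecord CachedPool object] + [CachedRecord]
  take FrozenTask:  [CachedRecord CachedPool object] + [FrozenTask CachedRecord CachedPool object] + [CachedRecord CachedPool object] + [CachedRecord]
  take CachedRecord:  [CachedRecord CachedPool object] + [CachedRecord CachedPool object] + [CachedRecord CachedPool object] + [CachedRecord]
  take CachedPool:  [CachedPool object] + [CachedPool object] + [CachedPool object]
  take object:  [object] + [object] + [object]
MRO: SmartActor SmartAgent LocalQueue RemoteActor AbstractStore FrozenTask CachedRecord CachedPool object
super() in FrozenTask.greet on a SmartActor instance goes to the class after FrozenTask in SmartActor's MRO: CachedRecord.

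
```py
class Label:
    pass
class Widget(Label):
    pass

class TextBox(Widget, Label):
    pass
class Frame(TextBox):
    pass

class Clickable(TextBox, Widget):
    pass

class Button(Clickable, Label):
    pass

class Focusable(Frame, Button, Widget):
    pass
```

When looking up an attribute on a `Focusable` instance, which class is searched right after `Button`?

Clickable

L[Focusable] = Focusable + merge(L[Frame], L[Button], L[Widget], [Frame Button Widget])
  take Frame:  [Frame TextBox Widget Label object] + [Button Clickable TextBox Widget Label object] + [Widget Label object] + [Frame Button Widget]
  take Button:  [TextBox Widget Label object] + [Button Clickable TextBox Widget Label object] + [Widget Label object] + [Button Widget]
  take Clickable:  [TextBox Widget Label object] + [Clickable TextBox Widget Label object] + [Widget Label object] + [Widget]
  take TextBox:  [TextBox Widget Label object] + [TextBox Widget Label object] + [Widget Label object] + [Widget]
  take Widget:  [Widget Label object] + [Widget Label object] + [Widget Label object] + [Widget]
  take Label:  [Label object] + [Label object] + [Label object]
  take object:  [object] + [object] + [object]
MRO: Focusable Frame Button Clickable TextBox Widget Label object
Button is at position 2; next is Clickable.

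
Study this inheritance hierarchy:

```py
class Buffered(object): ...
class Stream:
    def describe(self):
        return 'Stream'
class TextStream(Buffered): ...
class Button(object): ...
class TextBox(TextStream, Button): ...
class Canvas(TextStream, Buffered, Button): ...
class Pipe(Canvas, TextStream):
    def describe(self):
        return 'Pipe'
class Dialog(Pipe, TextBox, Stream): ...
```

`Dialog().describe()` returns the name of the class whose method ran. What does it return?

L[Dialog] = Dialog + merge(L[Pipe], L[TextBox], L[Stream], [Pipe TextBox Stream])
  take Pipe:  [Pipe Canvas TextStream Buffered Button object] + [TextBox TextStream Buffered Button object] + [Stream object] + [Pipe TextBox Stream]
  take Canvas:  [Canvas TextStream Buffered Button object] + [TextBox TextStream Buffered Button object] + [Stream object] + [TextBox Stream]
  take TextBox:  [TextStream Buffered Button object] + [TextBox TextStream Buffered Button object] + [Stream object] + [TextBox Stream]
  take TextStream:  [TextStream Buffered Button object] + [TextStream Buffered Button object] + [Stream object] + [Stream]
  take Buffered:  [Buffered Button object] + [Buffered Button object] + [Stream object] + [Stream]
  take Button:  [Button object] + [Button object] + [Stream object] + [Stream]
  take Stream:  [object] + [object] + [Stream object] + [Stream]
  take object:  [object] + [object] + [object]
MRO: Dialog Pipe Canvas TextBox TextStream Buffered Button Stream object
describe is defined in: Pipe, Stream. First along the MRO is Pipe.

Pipe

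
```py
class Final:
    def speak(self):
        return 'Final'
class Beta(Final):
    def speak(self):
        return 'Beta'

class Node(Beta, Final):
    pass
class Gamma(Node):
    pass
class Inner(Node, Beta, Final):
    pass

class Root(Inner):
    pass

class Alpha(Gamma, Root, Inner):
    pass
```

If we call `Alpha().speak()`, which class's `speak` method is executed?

Beta

L[Alpha] = Alpha + merge(L[Gamma], L[Root], L[Inner], [Gamma Root Inner])
  take Gamma:  [Gamma Node Beta Final object] + [Root Inner Node Beta Final object] + [Inner Node Beta Final object] + [Gamma Root Inner]
  take Root:  [Node Beta Final object] + [Root Inner Node Beta Final object] + [Inner Node Beta Final object] + [Root Inner]
  take Inner:  [Node Beta Final object] + [Inner Node Beta Final object] + [Inner Node Beta Final object] + [Inner]
  take Node:  [Node Beta Final object] + [Node Beta Final object] + [Node Beta Final object]
  take Beta:  [Beta Final object] + [Beta Final object] + [Beta Final object]
  take Final:  [Final object] + [Final object] + [Final object]
  take object:  [object] + [object] + [object]
MRO: Alpha Gamma Root Inner Node Beta Final object
speak is defined in: Beta, Final. First along the MRO is Beta.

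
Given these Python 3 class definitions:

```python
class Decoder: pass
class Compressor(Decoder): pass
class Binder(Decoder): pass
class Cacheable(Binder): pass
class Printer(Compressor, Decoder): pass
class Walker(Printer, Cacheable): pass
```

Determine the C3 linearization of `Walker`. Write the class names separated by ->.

Walker -> Printer -> Compressor -> Cacheable -> Binder -> Decoder -> object

L[Walker] = Walker + merge(L[Printer], L[Cacheable], [Printer Cacheable])
  take Printer:  [Printer Compressor Decoder object] + [Cacheable Binder Decoder object] + [Printer Cacheable]
  take Compressor:  [Compressor Decoder object] + [Cacheable Binder Decoder object] + [Cacheable]
  take Cacheable:  [Decoder object] + [Cacheable Binder Decoder object] + [Cacheable]
  take Binder:  [Decoder object] + [Binder Decoder object]
  take Decoder:  [Decoder object] + [Decoder object]
  take object:  [object] + [object]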